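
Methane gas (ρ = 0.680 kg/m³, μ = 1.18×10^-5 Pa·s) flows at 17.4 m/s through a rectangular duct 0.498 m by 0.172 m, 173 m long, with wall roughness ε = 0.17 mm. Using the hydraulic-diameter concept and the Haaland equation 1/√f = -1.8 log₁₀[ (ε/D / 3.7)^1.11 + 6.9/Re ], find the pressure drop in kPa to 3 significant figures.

ΔP ≈ 1.33 kPa

Hydraulic diameter D_h = 4A/P = 4·(0.498·0.172)/(2·(0.498+0.172)) = 0.3426/1.34 = 0.2557 m.
Re = ρVD_h/μ = 0.68·17.4·0.2557/1.18e-05 = 2.564e+05.
ε/D_h = 0.00017/0.2557 = 0.000665; Haaland gives 1/√f = -1.8 log₁₀[6.96e-05+2.69e-05] = 7.228, so f = 0.01914.
ΔP = f(L/D_h)(ρV²/2) = 0.01914·173/0.2557·102.9 = 1333 Pa.
ΔP = 1.33 kPa.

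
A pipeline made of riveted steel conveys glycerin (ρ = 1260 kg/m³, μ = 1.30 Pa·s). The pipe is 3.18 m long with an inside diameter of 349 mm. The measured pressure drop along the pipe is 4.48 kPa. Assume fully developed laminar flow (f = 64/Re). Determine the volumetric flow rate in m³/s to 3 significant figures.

Q ≈ 0.395 m³/s

For laminar flow, f = 64/Re with Re = ρVD/μ, so Darcy-Weisbach reduces to ΔP = 32μLV/D². Solving for V: V = ΔP·D²/(32μL) = 4480·(0.349)²/(32·1.3·3.18) = 4.125 m/s.
Check: Re = ρVD/μ = 1260·4.125·0.349/1.3 = 1395 < 2300, so the laminar assumption holds.
Q = V·A = 4.125·(π/4·0.349²) = 0.3946 m³/s = 0.395 m³/s.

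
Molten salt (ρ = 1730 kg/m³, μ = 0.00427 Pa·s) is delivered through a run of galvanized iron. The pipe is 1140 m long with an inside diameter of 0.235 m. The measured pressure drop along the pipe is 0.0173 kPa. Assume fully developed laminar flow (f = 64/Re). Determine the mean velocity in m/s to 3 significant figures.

For laminar flow, f = 64/Re with Re = ρVD/μ, so Darcy-Weisbach reduces to ΔP = 32μLV/D². Solving for V: V = ΔP·D²/(32μL) = 17.3·(0.235)²/(32·0.00427·1140) = 0.006133 m/s.
Check: Re = ρVD/μ = 1730·0.006133·0.235/0.00427 = 584 < 2300, so the laminar assumption holds.

V ≈ 0.00613 m/s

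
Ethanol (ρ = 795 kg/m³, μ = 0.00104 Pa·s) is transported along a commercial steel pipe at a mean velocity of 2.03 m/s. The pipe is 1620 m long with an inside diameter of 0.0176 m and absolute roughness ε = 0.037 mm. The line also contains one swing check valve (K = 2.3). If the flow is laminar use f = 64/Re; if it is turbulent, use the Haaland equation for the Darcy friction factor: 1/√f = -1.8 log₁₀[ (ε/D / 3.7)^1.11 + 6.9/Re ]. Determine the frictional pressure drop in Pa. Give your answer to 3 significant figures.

Reynolds number Re = ρVD/μ = 795 · 2.03 · 0.0176 / 0.00104 = 2.731e+04.
Re > 4000 → turbulent. Relative roughness ε/D = 3.7e-05/0.0176 = 0.0021. Haaland: 1/√f = -1.8 log₁₀[(0.0021/3.7)^1.11 + 6.9/2.731e+04] = -1.8 log₁₀[0.00025 + 0.000253] = 5.938, so f = 0.02836.
Total minor-loss coefficient ΣK = 1·2.3 = 2.3.
ΔP = [f·L/D + ΣK]·(ρV²/2) = [0.02836·1620/0.0176 + 2.3]·(795·2.03²/2) = [2610 + 2.3]·1638 = 4.28e+06 Pa.

ΔP ≈ 4.28×10^6 Pa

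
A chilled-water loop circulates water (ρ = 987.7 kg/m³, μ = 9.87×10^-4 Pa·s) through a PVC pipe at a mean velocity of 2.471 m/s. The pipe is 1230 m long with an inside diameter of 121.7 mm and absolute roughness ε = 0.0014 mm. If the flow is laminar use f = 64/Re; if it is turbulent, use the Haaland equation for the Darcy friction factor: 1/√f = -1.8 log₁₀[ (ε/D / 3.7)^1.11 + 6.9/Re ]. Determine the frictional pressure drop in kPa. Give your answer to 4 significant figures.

Reynolds number Re = ρVD/μ = 987.7 · 2.471 · 0.1217 / 0.000987 = 3.009e+05.
Re > 4000 → turbulent. Relative roughness ε/D = 1.4e-06/0.1217 = 1.15e-05. Haaland: 1/√f = -1.8 log₁₀[(1.15e-05/3.7)^1.11 + 6.9/3.009e+05] = -1.8 log₁₀[7.71e-07 + 2.29e-05] = 8.325, so f = 0.01443.
Darcy-Weisbach: ΔP = f(L/D)(ρV²/2) = 0.01443·(1230/0.1217)·(987.7·2.471²/2) = 0.01443·1.011e+04·3015 = 4.397e+05 Pa.
ΔP = 4.397e+05 Pa = 439.7 kPa.

ΔP ≈ 439.7 kPa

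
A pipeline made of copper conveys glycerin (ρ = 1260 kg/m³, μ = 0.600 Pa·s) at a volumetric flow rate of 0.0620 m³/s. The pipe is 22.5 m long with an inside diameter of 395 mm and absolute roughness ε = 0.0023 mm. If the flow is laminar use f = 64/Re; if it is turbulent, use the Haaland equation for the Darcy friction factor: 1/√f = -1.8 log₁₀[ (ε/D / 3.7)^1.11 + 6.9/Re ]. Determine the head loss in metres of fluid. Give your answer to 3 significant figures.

h_f ≈ 0.113 m

Cross-sectional area A = πD²/4 = π(0.395)²/4 = 0.1225 m²; mean velocity V = Q/A = 0.062/0.1225 = 0.506 m/s.
Reynolds number Re = ρVD/μ = 1260 · 0.506 · 0.395 / 0.6 = 419.7.
Re < 2300 → laminar flow, so f = 64/Re = 64/419.7 = 0.1525 (the turbulent correlation is not needed).
Darcy-Weisbach: ΔP = f(L/D)(ρV²/2) = 0.1525·(22.5/0.395)·(1260·0.506²/2) = 0.1525·56.96·161.3 = 1401 Pa.
Head loss h_f = ΔP/(ρg) = 1401/(1260·9.81) = 0.113 m.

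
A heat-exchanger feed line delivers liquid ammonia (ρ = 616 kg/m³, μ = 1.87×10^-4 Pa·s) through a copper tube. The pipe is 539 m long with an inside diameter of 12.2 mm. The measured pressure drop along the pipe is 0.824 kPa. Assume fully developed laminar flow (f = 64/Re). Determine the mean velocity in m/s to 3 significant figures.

V ≈ 0.0380 m/s

For laminar flow, f = 64/Re with Re = ρVD/μ, so Darcy-Weisbach reduces to ΔP = 32μLV/D². Solving for V: V = ΔP·D²/(32μL) = 824·(0.0122)²/(32·0.000187·539) = 0.03802 m/s.
Check: Re = ρVD/μ = 616·0.03802·0.0122/0.000187 = 1528 < 2300, so the laminar assumption holds.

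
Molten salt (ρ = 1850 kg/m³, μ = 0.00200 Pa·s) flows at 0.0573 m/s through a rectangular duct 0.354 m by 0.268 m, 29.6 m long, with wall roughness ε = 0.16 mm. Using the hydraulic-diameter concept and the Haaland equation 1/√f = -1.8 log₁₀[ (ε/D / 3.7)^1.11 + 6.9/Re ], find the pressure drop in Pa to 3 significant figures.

ΔP ≈ 8.26 Pa

Hydraulic diameter D_h = 4A/P = 4·(0.354·0.268)/(2·(0.354+0.268)) = 0.3795/1.244 = 0.3051 m.
Re = ρVD_h/μ = 1850·0.0573·0.3051/0.002 = 1.617e+04.
ε/D_h = 0.00016/0.3051 = 0.000524; Haaland gives 1/√f = -1.8 log₁₀[5.35e-05+0.000427] = 5.973, so f = 0.02803.
ΔP = f(L/D_h)(ρV²/2) = 0.02803·29.6/0.3051·3.037 = 8.259 Pa.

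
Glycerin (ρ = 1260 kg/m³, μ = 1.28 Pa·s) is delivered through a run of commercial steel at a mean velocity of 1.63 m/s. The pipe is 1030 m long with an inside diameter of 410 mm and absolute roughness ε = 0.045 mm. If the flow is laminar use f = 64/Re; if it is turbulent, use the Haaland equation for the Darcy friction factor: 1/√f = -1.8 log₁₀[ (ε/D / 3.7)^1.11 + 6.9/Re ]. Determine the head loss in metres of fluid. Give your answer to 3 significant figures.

h_f ≈ 33.1 m

Reynolds number Re = ρVD/μ = 1260 · 1.63 · 0.41 / 1.28 = 657.9.
Re < 2300 → laminar flow, so f = 64/Re = 64/657.9 = 0.09729 (the turbulent correlation is not needed).
Darcy-Weisbach: ΔP = f(L/D)(ρV²/2) = 0.09729·(1030/0.41)·(1260·1.63²/2) = 0.09729·2512·1674 = 4.091e+05 Pa.
Head loss h_f = ΔP/(ρg) = 4.091e+05/(1260·9.81) = 33.1 m.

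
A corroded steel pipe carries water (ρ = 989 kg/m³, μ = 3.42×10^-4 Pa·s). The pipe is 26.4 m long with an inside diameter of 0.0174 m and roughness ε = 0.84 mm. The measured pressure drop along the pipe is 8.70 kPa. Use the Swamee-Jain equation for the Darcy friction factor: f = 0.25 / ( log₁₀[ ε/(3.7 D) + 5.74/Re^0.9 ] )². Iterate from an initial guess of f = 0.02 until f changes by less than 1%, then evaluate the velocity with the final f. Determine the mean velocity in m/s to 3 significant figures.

V ≈ 0.401 m/s

Rearranging Darcy-Weisbach: V = √(2·ΔP·D/(f·L·ρ)). With ε/D = 0.00084/0.0174 = 0.0483, iterate starting from f = 0.02:
  f = 0.02 → V = √(2·8700·0.0174/(0.02·26.4·989)) = 0.7614 m/s; Re = ρVD/μ = 3.831e+04; f → 0.07146
  f = 0.07146 → V = 0.4028 m/s; Re = 2.027e+04; f → 0.07228
  f = 0.07228 → V = 0.4005 m/s; Re = 2.015e+04; f → 0.07229
Converged (Δf/f < 1%). With the final f = 0.07229: V = √(2·8700·0.0174/(0.07229·26.4·989)) = 0.4005 m/s.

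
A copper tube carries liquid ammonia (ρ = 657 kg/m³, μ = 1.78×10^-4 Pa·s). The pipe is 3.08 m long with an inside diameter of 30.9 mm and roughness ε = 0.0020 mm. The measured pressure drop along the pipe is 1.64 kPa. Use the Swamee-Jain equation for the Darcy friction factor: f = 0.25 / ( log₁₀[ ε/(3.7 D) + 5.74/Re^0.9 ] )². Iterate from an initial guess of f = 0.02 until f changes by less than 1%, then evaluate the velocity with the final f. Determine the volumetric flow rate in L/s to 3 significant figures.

Rearranging Darcy-Weisbach: V = √(2·ΔP·D/(f·L·ρ)). With ε/D = 2e-06/0.0309 = 6.47e-05, iterate starting from f = 0.02:
  f = 0.02 → V = √(2·1640·0.0309/(0.02·3.08·657)) = 1.582 m/s; Re = ρVD/μ = 1.805e+05; f → 0.01639
  f = 0.01639 → V = 1.748 m/s; Re = 1.994e+05; f → 0.01611
  f = 0.01611 → V = 1.763 m/s; Re = 2.011e+05; f → 0.01609
Converged (Δf/f < 1%). With the final f = 0.01609: V = √(2·1640·0.0309/(0.01609·3.08·657)) = 1.764 m/s.
Q = V·A = 1.764·(π/4·0.0309²) = 0.001323 m³/s = 1.32 L/s.

Q ≈ 1.32 L/s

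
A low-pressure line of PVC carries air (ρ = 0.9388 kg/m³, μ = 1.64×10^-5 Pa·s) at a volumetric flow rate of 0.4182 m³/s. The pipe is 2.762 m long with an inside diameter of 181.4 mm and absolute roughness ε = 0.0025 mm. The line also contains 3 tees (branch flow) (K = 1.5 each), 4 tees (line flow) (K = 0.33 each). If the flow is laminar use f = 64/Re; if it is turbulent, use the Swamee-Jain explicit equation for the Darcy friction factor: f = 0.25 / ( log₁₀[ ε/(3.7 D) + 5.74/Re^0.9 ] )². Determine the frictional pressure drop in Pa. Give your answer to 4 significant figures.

Cross-sectional area A = πD²/4 = π(0.1814)²/4 = 0.02584 m²; mean velocity V = Q/A = 0.4182/0.02584 = 16.18 m/s.
Reynolds number Re = ρVD/μ = 0.9388 · 16.18 · 0.1814 / 1.64e-05 = 1.68e+05.
Re > 4000 → turbulent. Relative roughness ε/D = 2.5e-06/0.1814 = 1.38e-05. Swamee-Jain: f = 0.25/(log₁₀[1.38e-05/3.7 + 5.74/1.68e+05^0.9])² = 0.25/(log₁₀[3.72e-06 + 0.000114])² = 0.25/(-3.93)² = 0.01619.
Total minor-loss coefficient ΣK = 3·1.5 + 4·0.33 = 5.82.
ΔP = [f·L/D + ΣK]·(ρV²/2) = [0.01619·2.762/0.1814 + 5.82]·(0.9388·16.18²/2) = [0.2465 + 5.82]·122.9 = 745.6 Pa.

ΔP ≈ 745.6 Pa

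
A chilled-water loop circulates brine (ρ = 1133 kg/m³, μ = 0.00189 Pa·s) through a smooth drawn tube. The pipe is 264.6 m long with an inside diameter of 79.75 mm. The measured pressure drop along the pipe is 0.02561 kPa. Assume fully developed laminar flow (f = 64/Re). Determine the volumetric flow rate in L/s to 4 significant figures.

For laminar flow, f = 64/Re with Re = ρVD/μ, so Darcy-Weisbach reduces to ΔP = 32μLV/D². Solving for V: V = ΔP·D²/(32μL) = 25.61·(0.07975)²/(32·0.00189·264.6) = 0.01018 m/s.
Check: Re = ρVD/μ = 1133·0.01018·0.07975/0.00189 = 486.6 < 2300, so the laminar assumption holds.
Q = V·A = 0.01018·(π/4·0.07975²) = 5.084e-05 m³/s = 0.05084 L/s.

Q ≈ 0.05084 L/s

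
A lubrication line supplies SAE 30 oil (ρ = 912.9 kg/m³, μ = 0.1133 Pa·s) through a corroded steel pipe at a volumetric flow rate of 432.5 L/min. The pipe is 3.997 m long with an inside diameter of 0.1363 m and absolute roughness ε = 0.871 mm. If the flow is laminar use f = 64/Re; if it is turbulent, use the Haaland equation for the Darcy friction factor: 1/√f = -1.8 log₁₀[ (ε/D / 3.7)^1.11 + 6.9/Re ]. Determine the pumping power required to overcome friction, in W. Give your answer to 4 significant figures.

Q = 432.5 L/min = 432.5/60000 = 0.007208 m³/s.
Cross-sectional area A = πD²/4 = π(0.1363)²/4 = 0.01459 m²; mean velocity V = Q/A = 0.007208/0.01459 = 0.494 m/s.
Reynolds number Re = ρVD/μ = 912.9 · 0.494 · 0.1363 / 0.113 = 542.6.
Re < 2300 → laminar flow, so f = 64/Re = 64/542.6 = 0.118 (the turbulent correlation is not needed).
Darcy-Weisbach: ΔP = f(L/D)(ρV²/2) = 0.118·(3.997/0.1363)·(912.9·0.494²/2) = 0.118·29.33·111.4 = 385.4 Pa.
Pumping power P = QΔP = 0.007208·385.4 = 2.7779 W = 2.778 W.

P ≈ 2.778 W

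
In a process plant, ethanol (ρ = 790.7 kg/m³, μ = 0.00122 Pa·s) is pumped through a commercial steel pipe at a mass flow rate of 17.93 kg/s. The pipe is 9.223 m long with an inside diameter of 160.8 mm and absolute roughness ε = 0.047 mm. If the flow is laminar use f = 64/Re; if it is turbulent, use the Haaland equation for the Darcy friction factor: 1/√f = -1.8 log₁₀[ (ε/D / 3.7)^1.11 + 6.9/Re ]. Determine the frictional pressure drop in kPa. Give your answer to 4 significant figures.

A = πD²/4 = π(0.1608)²/4 = 0.02031 m²; mean velocity V = ṁ/(ρA) = 17.93/(790.7 · 0.02031) = 1.117 m/s.
Reynolds number Re = ρVD/μ = 790.7 · 1.117 · 0.1608 / 0.00122 = 1.164e+05.
Re > 4000 → turbulent. Relative roughness ε/D = 4.7e-05/0.1608 = 0.000292. Haaland: 1/√f = -1.8 log₁₀[(0.000292/3.7)^1.11 + 6.9/1.164e+05] = -1.8 log₁₀[2.79e-05 + 5.93e-05] = 7.307, so f = 0.01873.
Darcy-Weisbach: ΔP = f(L/D)(ρV²/2) = 0.01873·(9.223/0.1608)·(790.7·1.117²/2) = 0.01873·57.36·492.9 = 529.6 Pa.
ΔP = 529.6 Pa = 0.5296 kPa.

ΔP ≈ 0.5296 kPa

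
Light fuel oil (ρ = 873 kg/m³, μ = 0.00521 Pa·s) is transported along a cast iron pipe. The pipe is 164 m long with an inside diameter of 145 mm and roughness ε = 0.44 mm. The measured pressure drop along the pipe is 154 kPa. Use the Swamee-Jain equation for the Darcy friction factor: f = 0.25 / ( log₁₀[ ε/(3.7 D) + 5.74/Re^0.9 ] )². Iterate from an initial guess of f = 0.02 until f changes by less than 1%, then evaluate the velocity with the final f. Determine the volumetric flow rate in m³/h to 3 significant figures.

Rearranging Darcy-Weisbach: V = √(2·ΔP·D/(f·L·ρ)). With ε/D = 0.00044/0.145 = 0.00303, iterate starting from f = 0.02:
  f = 0.02 → V = √(2·1.54e+05·0.145/(0.02·164·873)) = 3.949 m/s; Re = ρVD/μ = 9.595e+04; f → 0.02785
  f = 0.02785 → V = 3.347 m/s; Re = 8.132e+04; f → 0.02809
Converged (Δf/f < 1%). With the final f = 0.02809: V = √(2·1.54e+05·0.145/(0.02809·164·873)) = 3.333 m/s.
Q = V·A = 3.333·(π/4·0.145²) = 0.05503 m³/s = 198 m³/h.

Q ≈ 198 m³/h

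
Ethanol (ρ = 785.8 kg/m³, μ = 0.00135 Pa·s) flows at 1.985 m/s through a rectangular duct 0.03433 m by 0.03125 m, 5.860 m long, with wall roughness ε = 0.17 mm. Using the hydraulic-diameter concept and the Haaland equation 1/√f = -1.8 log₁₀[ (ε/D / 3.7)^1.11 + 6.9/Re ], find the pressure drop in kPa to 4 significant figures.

Hydraulic diameter D_h = 4A/P = 4·(0.03433·0.03125)/(2·(0.03433+0.03125)) = 0.004291/0.1312 = 0.03272 m.
Re = ρVD_h/μ = 785.8·1.985·0.03272/0.00135 = 3.78e+04.
ε/D_h = 0.00017/0.03272 = 0.0052; Haaland gives 1/√f = -1.8 log₁₀[0.000682+0.000183] = 5.514, so f = 0.03289.
ΔP = f(L/D_h)(ρV²/2) = 0.03289·5.86/0.03272·1548 = 9120 Pa.
ΔP = 9.120 kPa.

ΔP ≈ 9.120 kPa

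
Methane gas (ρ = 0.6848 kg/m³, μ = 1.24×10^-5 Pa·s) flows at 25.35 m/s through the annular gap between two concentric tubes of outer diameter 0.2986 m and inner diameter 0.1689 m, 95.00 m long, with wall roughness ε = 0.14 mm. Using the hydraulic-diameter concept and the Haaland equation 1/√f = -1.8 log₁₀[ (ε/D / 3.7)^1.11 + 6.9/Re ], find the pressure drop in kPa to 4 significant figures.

Hydraulic diameter D_h = 4A/P = D_o - D_i = 0.2986 - 0.1689 = 0.1297 m.
Re = ρVD_h/μ = 0.6848·25.35·0.1297/1.24e-05 = 1.816e+05.
ε/D_h = 0.00014/0.1297 = 0.00108; Haaland gives 1/√f = -1.8 log₁₀[0.000119+3.8e-05] = 6.847, so f = 0.02133.
ΔP = f(L/D_h)(ρV²/2) = 0.02133·95/0.1297·220 = 3438 Pa.
ΔP = 3.438 kPa.

ΔP ≈ 3.438 kPa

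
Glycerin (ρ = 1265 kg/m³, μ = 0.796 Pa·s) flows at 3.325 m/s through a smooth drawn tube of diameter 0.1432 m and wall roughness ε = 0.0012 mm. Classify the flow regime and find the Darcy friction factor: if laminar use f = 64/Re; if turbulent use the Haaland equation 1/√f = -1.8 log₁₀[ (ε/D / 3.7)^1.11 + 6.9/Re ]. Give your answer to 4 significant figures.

f ≈ 0.08458

Re = ρVD/μ = 1265·3.325·0.1432/0.796 = 756.7.
Re < 2300 → laminar, so f = 64/Re = 0.08458 (roughness is irrelevant in laminar flow).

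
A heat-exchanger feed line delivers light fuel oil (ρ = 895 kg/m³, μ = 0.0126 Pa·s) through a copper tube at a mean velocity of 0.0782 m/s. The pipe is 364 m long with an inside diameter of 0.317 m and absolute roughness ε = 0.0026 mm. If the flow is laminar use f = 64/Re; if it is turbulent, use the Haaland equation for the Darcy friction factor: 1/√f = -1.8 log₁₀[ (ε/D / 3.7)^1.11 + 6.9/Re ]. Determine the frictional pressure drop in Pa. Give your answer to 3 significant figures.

ΔP ≈ 114 Pa

Reynolds number Re = ρVD/μ = 895 · 0.0782 · 0.317 / 0.0126 = 1761.
Re < 2300 → laminar flow, so f = 64/Re = 64/1761 = 0.03635 (the turbulent correlation is not needed).
Darcy-Weisbach: ΔP = f(L/D)(ρV²/2) = 0.03635·(364/0.317)·(895·0.0782²/2) = 0.03635·1148·2.737 = 114.2 Pa.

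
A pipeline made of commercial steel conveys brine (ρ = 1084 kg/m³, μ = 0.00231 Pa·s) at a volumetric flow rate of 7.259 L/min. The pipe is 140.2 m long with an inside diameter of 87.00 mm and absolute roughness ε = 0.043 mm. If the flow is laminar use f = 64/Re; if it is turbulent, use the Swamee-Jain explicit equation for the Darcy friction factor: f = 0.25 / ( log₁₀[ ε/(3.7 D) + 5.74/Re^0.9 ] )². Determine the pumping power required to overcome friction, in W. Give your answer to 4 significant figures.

Q = 7.259 L/min = 7.259/60000 = 0.000121 m³/s.
Cross-sectional area A = πD²/4 = π(0.087)²/4 = 0.005945 m²; mean velocity V = Q/A = 0.000121/0.005945 = 0.02035 m/s.
Reynolds number Re = ρVD/μ = 1084 · 0.02035 · 0.087 / 0.00231 = 830.9.
Re < 2300 → laminar flow, so f = 64/Re = 64/830.9 = 0.07703 (the turbulent correlation is not needed).
Darcy-Weisbach: ΔP = f(L/D)(ρV²/2) = 0.07703·(140.2/0.087)·(1084·0.02035²/2) = 0.07703·1611·0.2245 = 27.87 Pa.
Pumping power P = QΔP = 0.000121·27.87 = 0.0033713 W = 0.003371 W.

P ≈ 0.003371 W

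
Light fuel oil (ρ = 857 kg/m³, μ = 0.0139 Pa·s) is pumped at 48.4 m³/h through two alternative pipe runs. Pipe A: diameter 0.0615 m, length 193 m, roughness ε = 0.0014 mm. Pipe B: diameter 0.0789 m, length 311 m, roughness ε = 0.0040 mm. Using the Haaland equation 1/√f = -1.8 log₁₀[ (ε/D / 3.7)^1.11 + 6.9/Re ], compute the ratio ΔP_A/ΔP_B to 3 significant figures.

ΔP_A/ΔP_B ≈ 2.02

Pipe A: V = Q/A = 0.01344/0.002971 = 4.526 m/s; Re = 1.716e+04; ε/D = 2.28e-05; Haaland → f = 0.02679; ΔP_A = f(L/D)(ρV²/2) = 7.381e+05 Pa.
Pipe B: V = Q/A = 0.01344/0.004889 = 2.75 m/s; Re = 1.338e+04; ε/D = 5.07e-05; Haaland → f = 0.02862; ΔP_B = f(L/D)(ρV²/2) = 3.655e+05 Pa.
ΔP_A/ΔP_B = 7.381e+05/3.655e+05 = 2.02.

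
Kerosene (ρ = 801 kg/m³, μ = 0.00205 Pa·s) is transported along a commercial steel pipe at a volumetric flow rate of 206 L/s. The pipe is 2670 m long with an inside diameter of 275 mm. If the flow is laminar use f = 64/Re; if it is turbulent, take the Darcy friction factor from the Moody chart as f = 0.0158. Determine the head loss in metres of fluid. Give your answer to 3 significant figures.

h_f ≈ 94.1 m

Q = 206 L/s = 206/1000 = 0.206 m³/s.
Cross-sectional area A = πD²/4 = π(0.275)²/4 = 0.0594 m²; mean velocity V = Q/A = 0.206/0.0594 = 3.468 m/s.
Reynolds number Re = ρVD/μ = 801 · 3.468 · 0.275 / 0.00205 = 3.727e+05.
Re > 4000 → turbulent; use the Moody-chart value f = 0.0158.
Darcy-Weisbach: ΔP = f(L/D)(ρV²/2) = 0.0158·(2670/0.275)·(801·3.468²/2) = 0.0158·9709·4818 = 7.39e+05 Pa.
Head loss h_f = ΔP/(ρg) = 7.39e+05/(801·9.81) = 94.1 m.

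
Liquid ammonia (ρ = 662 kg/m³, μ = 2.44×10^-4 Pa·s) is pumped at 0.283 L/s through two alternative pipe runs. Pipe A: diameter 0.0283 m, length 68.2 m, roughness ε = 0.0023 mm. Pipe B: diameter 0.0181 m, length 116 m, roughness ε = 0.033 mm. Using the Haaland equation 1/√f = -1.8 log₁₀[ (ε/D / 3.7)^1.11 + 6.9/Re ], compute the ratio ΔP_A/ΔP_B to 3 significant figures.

Pipe A: V = Q/A = 0.000283/0.000629 = 0.4499 m/s; Re = 3.454e+04; ε/D = 8.13e-05; Haaland → f = 0.02273; ΔP_A = f(L/D)(ρV²/2) = 3670 Pa.
Pipe B: V = Q/A = 0.000283/0.0002573 = 1.1 m/s; Re = 5.401e+04; ε/D = 0.00182; Haaland → f = 0.02567; ΔP_B = f(L/D)(ρV²/2) = 6.588e+04 Pa.
ΔP_A/ΔP_B = 3670/6.588e+04 = 0.0557.

ΔP_A/ΔP_B ≈ 0.0557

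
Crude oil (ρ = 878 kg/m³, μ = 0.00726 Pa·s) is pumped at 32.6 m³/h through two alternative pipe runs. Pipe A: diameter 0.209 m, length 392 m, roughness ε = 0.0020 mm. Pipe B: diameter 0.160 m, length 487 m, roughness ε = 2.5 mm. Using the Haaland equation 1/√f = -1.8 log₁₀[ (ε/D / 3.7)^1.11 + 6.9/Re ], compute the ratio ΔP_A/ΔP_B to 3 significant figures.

ΔP_A/ΔP_B ≈ 0.149

Pipe A: V = Q/A = 0.009056/0.03431 = 0.264 m/s; Re = 6672; ε/D = 9.57e-06; Haaland → f = 0.03464; ΔP_A = f(L/D)(ρV²/2) = 1987 Pa.
Pipe B: V = Q/A = 0.009056/0.02011 = 0.4504 m/s; Re = 8715; ε/D = 0.0156; Haaland → f = 0.04908; ΔP_B = f(L/D)(ρV²/2) = 1.33e+04 Pa.
ΔP_A/ΔP_B = 1987/1.33e+04 = 0.149.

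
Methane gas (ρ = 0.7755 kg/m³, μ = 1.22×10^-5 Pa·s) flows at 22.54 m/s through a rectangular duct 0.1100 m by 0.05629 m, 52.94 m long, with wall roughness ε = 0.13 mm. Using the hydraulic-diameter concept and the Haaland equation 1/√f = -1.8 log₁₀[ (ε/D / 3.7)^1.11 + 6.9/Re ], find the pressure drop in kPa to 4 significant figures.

ΔP ≈ 3.387 kPa

Hydraulic diameter D_h = 4A/P = 4·(0.11·0.05629)/(2·(0.11+0.05629)) = 0.02477/0.3326 = 0.07447 m.
Re = ρVD_h/μ = 0.7755·22.54·0.07447/1.22e-05 = 1.067e+05.
ε/D_h = 0.00013/0.07447 = 0.00175; Haaland gives 1/√f = -1.8 log₁₀[0.000203+6.47e-05] = 6.43, so f = 0.02419.
ΔP = f(L/D_h)(ρV²/2) = 0.02419·52.94/0.07447·197 = 3387 Pa.
ΔP = 3.387 kPa.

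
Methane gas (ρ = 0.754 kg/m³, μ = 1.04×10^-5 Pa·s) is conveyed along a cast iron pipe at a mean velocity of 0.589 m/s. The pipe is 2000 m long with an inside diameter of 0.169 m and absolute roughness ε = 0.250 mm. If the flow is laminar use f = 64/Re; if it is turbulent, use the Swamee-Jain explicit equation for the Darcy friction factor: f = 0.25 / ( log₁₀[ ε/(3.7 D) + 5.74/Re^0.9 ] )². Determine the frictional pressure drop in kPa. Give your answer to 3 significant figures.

ΔP ≈ 0.0559 kPa

Reynolds number Re = ρVD/μ = 0.754 · 0.589 · 0.169 / 1.04e-05 = 7217.
Re > 4000 → turbulent. Relative roughness ε/D = 0.00025/0.169 = 0.00148. Swamee-Jain: f = 0.25/(log₁₀[0.00148/3.7 + 5.74/7217^0.9])² = 0.25/(log₁₀[0.0004 + 0.00193])² = 0.25/(-2.632)² = 0.03609.
Darcy-Weisbach: ΔP = f(L/D)(ρV²/2) = 0.03609·(2000/0.169)·(0.754·0.589²/2) = 0.03609·1.183e+04·0.1308 = 55.86 Pa.
ΔP = 55.86 Pa = 0.0559 kPa.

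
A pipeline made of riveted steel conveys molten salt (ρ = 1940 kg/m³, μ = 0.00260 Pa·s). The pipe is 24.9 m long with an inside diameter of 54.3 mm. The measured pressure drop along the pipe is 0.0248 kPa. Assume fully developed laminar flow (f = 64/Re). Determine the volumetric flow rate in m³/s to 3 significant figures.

Q ≈ 8.17×10^-5 m³/s

For laminar flow, f = 64/Re with Re = ρVD/μ, so Darcy-Weisbach reduces to ΔP = 32μLV/D². Solving for V: V = ΔP·D²/(32μL) = 24.8·(0.0543)²/(32·0.0026·24.9) = 0.0353 m/s.
Check: Re = ρVD/μ = 1940·0.0353·0.0543/0.0026 = 1430 < 2300, so the laminar assumption holds.
Q = V·A = 0.0353·(π/4·0.0543²) = 8.174e-05 m³/s = 8.17×10^-5 m³/s.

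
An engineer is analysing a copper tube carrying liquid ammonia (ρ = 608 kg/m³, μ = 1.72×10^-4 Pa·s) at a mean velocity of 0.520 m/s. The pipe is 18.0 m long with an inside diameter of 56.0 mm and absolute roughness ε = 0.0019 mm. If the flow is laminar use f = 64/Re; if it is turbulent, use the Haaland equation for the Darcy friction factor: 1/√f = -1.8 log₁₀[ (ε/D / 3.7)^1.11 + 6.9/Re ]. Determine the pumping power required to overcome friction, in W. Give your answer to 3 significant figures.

Reynolds number Re = ρVD/μ = 608 · 0.52 · 0.056 / 0.000172 = 1.029e+05.
Re > 4000 → turbulent. Relative roughness ε/D = 1.9e-06/0.056 = 3.39e-05. Haaland: 1/√f = -1.8 log₁₀[(3.39e-05/3.7)^1.11 + 6.9/1.029e+05] = -1.8 log₁₀[2.56e-06 + 6.7e-05] = 7.483, so f = 0.01786.
Darcy-Weisbach: ΔP = f(L/D)(ρV²/2) = 0.01786·(18/0.056)·(608·0.52²/2) = 0.01786·321.4·82.2 = 471.8 Pa.
Q = V·A = 0.52·0.002463 = 0.001281 m³/s.
Pumping power P = QΔP = 0.001281·471.8 = 0.6043 W = 0.604 W.

P ≈ 0.604 W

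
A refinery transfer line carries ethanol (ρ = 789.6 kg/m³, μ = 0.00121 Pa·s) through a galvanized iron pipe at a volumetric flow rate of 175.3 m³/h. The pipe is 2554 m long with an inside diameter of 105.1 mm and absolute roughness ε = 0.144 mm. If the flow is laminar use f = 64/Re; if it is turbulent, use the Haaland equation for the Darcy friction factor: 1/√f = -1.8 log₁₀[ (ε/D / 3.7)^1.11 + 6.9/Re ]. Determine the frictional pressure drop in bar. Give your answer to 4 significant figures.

Q = 175.3 m³/h = 175.3/3600 = 0.04869 m³/s.
Cross-sectional area A = πD²/4 = π(0.1051)²/4 = 0.008676 m²; mean velocity V = Q/A = 0.04869/0.008676 = 5.613 m/s.
Reynolds number Re = ρVD/μ = 789.6 · 5.613 · 0.1051 / 0.00121 = 3.85e+05.
Re > 4000 → turbulent. Relative roughness ε/D = 0.000144/0.1051 = 0.00137. Haaland: 1/√f = -1.8 log₁₀[(0.00137/3.7)^1.11 + 6.9/3.85e+05] = -1.8 log₁₀[0.000155 + 1.79e-05] = 6.771, so f = 0.02181.
Darcy-Weisbach: ΔP = f(L/D)(ρV²/2) = 0.02181·(2554/0.1051)·(789.6·5.613²/2) = 0.02181·2.43e+04·1.244e+04 = 6.593e+06 Pa.
ΔP = 6.593e+06 Pa = 65.93 bar.

ΔP ≈ 65.93 bar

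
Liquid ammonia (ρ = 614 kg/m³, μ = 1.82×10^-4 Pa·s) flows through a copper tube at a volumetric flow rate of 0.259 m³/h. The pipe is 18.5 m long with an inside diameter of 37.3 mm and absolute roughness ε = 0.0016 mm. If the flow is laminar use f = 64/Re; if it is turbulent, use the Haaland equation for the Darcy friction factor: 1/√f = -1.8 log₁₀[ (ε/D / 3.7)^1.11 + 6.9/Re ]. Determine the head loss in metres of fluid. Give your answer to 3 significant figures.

h_f ≈ 0.00357 m

Q = 0.259 m³/h = 0.259/3600 = 7.194e-05 m³/s.
Cross-sectional area A = πD²/4 = π(0.0373)²/4 = 0.001093 m²; mean velocity V = Q/A = 7.194e-05/0.001093 = 0.06584 m/s.
Reynolds number Re = ρVD/μ = 614 · 0.06584 · 0.0373 / 0.000182 = 8285.
Re > 4000 → turbulent. Relative roughness ε/D = 1.6e-06/0.0373 = 4.29e-05. Haaland: 1/√f = -1.8 log₁₀[(4.29e-05/3.7)^1.11 + 6.9/8285] = -1.8 log₁₀[3.32e-06 + 0.000833] = 5.54, so f = 0.03258.
Darcy-Weisbach: ΔP = f(L/D)(ρV²/2) = 0.03258·(18.5/0.0373)·(614·0.06584²/2) = 0.03258·496·1.331 = 21.51 Pa.
Head loss h_f = ΔP/(ρg) = 21.51/(614·9.81) = 0.00357 m.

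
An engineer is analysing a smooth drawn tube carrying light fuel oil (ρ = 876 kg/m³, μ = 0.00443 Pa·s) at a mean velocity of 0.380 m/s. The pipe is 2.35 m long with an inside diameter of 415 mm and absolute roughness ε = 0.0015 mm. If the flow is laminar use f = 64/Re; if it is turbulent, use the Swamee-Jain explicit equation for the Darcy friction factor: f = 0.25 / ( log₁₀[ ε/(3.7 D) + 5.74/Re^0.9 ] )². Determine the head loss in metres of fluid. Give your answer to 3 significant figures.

h_f ≈ 9.66×10^-4 m

Reynolds number Re = ρVD/μ = 876 · 0.38 · 0.415 / 0.00443 = 3.118e+04.
Re > 4000 → turbulent. Relative roughness ε/D = 1.5e-06/0.415 = 3.61e-06. Swamee-Jain: f = 0.25/(log₁₀[3.61e-06/3.7 + 5.74/3.118e+04^0.9])² = 0.25/(log₁₀[9.77e-07 + 0.000518])² = 0.25/(-3.285)² = 0.02317.
Darcy-Weisbach: ΔP = f(L/D)(ρV²/2) = 0.02317·(2.35/0.415)·(876·0.38²/2) = 0.02317·5.663·63.25 = 8.298 Pa.
Head loss h_f = ΔP/(ρg) = 8.298/(876·9.81) = 9.66×10^-4 m.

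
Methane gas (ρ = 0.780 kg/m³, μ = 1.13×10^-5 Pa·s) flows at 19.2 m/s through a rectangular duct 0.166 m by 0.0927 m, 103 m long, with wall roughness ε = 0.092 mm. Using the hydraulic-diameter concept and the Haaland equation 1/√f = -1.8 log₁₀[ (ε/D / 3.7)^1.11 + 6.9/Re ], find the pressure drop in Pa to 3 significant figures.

Hydraulic diameter D_h = 4A/P = 4·(0.166·0.0927)/(2·(0.166+0.0927)) = 0.06155/0.5174 = 0.119 m.
Re = ρVD_h/μ = 0.78·19.2·0.119/1.13e-05 = 1.577e+05.
ε/D_h = 9.2e-05/0.119 = 0.000773; Haaland gives 1/√f = -1.8 log₁₀[8.23e-05+4.38e-05] = 7.019, so f = 0.0203.
ΔP = f(L/D_h)(ρV²/2) = 0.0203·103/0.119·143.8 = 2527 Pa.

ΔP ≈ 2530 Pa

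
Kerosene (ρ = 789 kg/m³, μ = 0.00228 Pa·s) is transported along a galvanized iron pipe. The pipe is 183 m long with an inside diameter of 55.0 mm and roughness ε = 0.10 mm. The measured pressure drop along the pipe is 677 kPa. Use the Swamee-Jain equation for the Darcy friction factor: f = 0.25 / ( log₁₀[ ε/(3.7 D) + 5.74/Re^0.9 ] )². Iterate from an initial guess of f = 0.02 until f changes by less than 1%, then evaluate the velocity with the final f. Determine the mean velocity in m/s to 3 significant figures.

Rearranging Darcy-Weisbach: V = √(2·ΔP·D/(f·L·ρ)). With ε/D = 0.0001/0.055 = 0.00182, iterate starting from f = 0.02:
  f = 0.02 → V = √(2·6.77e+05·0.055/(0.02·183·789)) = 5.078 m/s; Re = ρVD/μ = 9.665e+04; f → 0.0249
  f = 0.0249 → V = 4.551 m/s; Re = 8.662e+04; f → 0.0251
Converged (Δf/f < 1%). With the final f = 0.0251: V = √(2·6.77e+05·0.055/(0.0251·183·789)) = 4.533 m/s.

V ≈ 4.53 m/s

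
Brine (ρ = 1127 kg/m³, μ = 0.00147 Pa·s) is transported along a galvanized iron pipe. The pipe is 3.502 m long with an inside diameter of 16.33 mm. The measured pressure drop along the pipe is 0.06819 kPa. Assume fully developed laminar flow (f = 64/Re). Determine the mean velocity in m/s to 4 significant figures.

V ≈ 0.1104 m/s

For laminar flow, f = 64/Re with Re = ρVD/μ, so Darcy-Weisbach reduces to ΔP = 32μLV/D². Solving for V: V = ΔP·D²/(32μL) = 68.19·(0.01633)²/(32·0.00147·3.502) = 0.1104 m/s.
Check: Re = ρVD/μ = 1127·0.1104·0.01633/0.00147 = 1382 < 2300, so the laminar assumption holds.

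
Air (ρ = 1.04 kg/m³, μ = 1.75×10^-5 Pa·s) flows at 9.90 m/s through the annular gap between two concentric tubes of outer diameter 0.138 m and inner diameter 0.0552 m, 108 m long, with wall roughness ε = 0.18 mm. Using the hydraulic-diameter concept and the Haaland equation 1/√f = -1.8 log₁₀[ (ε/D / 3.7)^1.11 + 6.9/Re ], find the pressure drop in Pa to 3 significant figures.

ΔP ≈ 1780 Pa

Hydraulic diameter D_h = 4A/P = D_o - D_i = 0.138 - 0.0552 = 0.0828 m.
Re = ρVD_h/μ = 1.04·9.9·0.0828/1.75e-05 = 4.871e+04.
ε/D_h = 0.00018/0.0828 = 0.00217; Haaland gives 1/√f = -1.8 log₁₀[0.000259+0.000142] = 6.115, so f = 0.02675.
ΔP = f(L/D_h)(ρV²/2) = 0.02675·108/0.0828·50.97 = 1778 Pa.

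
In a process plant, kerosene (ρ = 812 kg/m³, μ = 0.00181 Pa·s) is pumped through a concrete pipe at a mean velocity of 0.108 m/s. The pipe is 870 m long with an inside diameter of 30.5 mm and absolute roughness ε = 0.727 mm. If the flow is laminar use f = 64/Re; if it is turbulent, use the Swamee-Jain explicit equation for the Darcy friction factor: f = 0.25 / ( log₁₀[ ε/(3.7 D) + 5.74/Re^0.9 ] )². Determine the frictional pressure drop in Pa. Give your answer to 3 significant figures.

ΔP ≈ 5850 Pa

Reynolds number Re = ρVD/μ = 812 · 0.108 · 0.0305 / 0.00181 = 1478.
Re < 2300 → laminar flow, so f = 64/Re = 64/1478 = 0.04331 (the turbulent correlation is not needed).
Darcy-Weisbach: ΔP = f(L/D)(ρV²/2) = 0.04331·(870/0.0305)·(812·0.108²/2) = 0.04331·2.852e+04·4.736 = 5850 Pa.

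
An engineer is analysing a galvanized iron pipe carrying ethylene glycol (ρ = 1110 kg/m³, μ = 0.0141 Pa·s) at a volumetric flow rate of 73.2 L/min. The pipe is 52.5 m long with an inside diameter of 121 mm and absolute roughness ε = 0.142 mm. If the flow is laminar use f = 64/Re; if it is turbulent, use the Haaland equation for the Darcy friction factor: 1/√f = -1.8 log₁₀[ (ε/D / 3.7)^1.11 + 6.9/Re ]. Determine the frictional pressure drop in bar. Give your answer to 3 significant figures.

ΔP ≈ 0.00172 bar

Q = 73.2 L/min = 73.2/60000 = 0.00122 m³/s.
Cross-sectional area A = πD²/4 = π(0.121)²/4 = 0.0115 m²; mean velocity V = Q/A = 0.00122/0.0115 = 0.1061 m/s.
Reynolds number Re = ρVD/μ = 1110 · 0.1061 · 0.121 / 0.0141 = 1011.
Re < 2300 → laminar flow, so f = 64/Re = 64/1011 = 0.06333 (the turbulent correlation is not needed).
Darcy-Weisbach: ΔP = f(L/D)(ρV²/2) = 0.06333·(52.5/0.121)·(1110·0.1061²/2) = 0.06333·433.9·6.247 = 171.7 Pa.
ΔP = 171.7 Pa = 0.00172 bar.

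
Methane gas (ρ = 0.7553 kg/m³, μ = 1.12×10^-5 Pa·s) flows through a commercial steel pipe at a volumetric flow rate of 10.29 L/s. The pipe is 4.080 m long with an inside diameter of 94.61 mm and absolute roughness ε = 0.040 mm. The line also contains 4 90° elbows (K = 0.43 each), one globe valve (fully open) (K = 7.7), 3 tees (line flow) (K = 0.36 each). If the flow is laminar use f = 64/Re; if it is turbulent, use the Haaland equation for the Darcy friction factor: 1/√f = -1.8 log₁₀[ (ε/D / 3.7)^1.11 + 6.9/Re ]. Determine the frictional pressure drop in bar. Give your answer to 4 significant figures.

Q = 10.29 L/s = 10.29/1000 = 0.01029 m³/s.
Cross-sectional area A = πD²/4 = π(0.09461)²/4 = 0.00703 m²; mean velocity V = Q/A = 0.01029/0.00703 = 1.464 m/s.
Reynolds number Re = ρVD/μ = 0.7553 · 1.464 · 0.09461 / 1.12e-05 = 9339.
Re > 4000 → turbulent. Relative roughness ε/D = 4e-05/0.09461 = 0.000423. Haaland: 1/√f = -1.8 log₁₀[(0.000423/3.7)^1.11 + 6.9/9339] = -1.8 log₁₀[4.21e-05 + 0.000739] = 5.593, so f = 0.03196.
Total minor-loss coefficient ΣK = 4·0.43 + 1·7.7 + 3·0.36 = 10.5.
ΔP = [f·L/D + ΣK]·(ρV²/2) = [0.03196·4.08/0.09461 + 10.5]·(0.7553·1.464²/2) = [1.378 + 10.5]·0.8091 = 9.611 Pa.
ΔP = 9.611 Pa = 9.611×10^-5 bar.

ΔP ≈ 9.611×10^-5 bar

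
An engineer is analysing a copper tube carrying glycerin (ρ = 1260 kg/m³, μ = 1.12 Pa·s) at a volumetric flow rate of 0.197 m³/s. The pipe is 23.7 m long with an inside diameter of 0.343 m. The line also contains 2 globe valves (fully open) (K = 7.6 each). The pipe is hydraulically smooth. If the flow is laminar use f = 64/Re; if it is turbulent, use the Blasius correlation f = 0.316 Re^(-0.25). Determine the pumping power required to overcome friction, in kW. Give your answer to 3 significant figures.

Cross-sectional area A = πD²/4 = π(0.343)²/4 = 0.0924 m²; mean velocity V = Q/A = 0.197/0.0924 = 2.132 m/s.
Reynolds number Re = ρVD/μ = 1260 · 2.132 · 0.343 / 1.12 = 822.7.
Re < 2300 → laminar flow, so f = 64/Re = 64/822.7 = 0.07779 (the turbulent correlation is not needed).
Total minor-loss coefficient ΣK = 2·7.6 = 15.2.
ΔP = [f·L/D + ΣK]·(ρV²/2) = [0.07779·23.7/0.343 + 15.2]·(1260·2.132²/2) = [5.375 + 15.2]·2864 = 5.892e+04 Pa.
Pumping power P = QΔP = 0.197·5.892e+04 = 11610 W = 11.6 kW.

P ≈ 11.6 kW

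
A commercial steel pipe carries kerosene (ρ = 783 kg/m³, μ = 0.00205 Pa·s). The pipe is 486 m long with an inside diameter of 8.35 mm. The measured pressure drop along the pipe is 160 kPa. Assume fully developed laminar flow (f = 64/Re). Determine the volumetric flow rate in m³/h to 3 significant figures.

For laminar flow, f = 64/Re with Re = ρVD/μ, so Darcy-Weisbach reduces to ΔP = 32μLV/D². Solving for V: V = ΔP·D²/(32μL) = 1.6e+05·(0.00835)²/(32·0.00205·486) = 0.3499 m/s.
Check: Re = ρVD/μ = 783·0.3499·0.00835/0.00205 = 1116 < 2300, so the laminar assumption holds.
Q = V·A = 0.3499·(π/4·0.00835²) = 1.916e-05 m³/s = 0.0690 m³/h.

Q ≈ 0.0690 m³/h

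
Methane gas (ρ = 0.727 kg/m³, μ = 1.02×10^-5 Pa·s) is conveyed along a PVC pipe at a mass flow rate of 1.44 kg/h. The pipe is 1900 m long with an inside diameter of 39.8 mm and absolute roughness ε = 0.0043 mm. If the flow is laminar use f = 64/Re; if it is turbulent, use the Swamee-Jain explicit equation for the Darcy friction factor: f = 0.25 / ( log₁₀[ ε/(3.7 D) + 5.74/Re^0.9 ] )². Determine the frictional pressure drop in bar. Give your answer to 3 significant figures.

ΔP ≈ 0.00173 bar

ṁ = 1.44 kg/h = 1.44/3600 = 0.0004 kg/s.
A = πD²/4 = π(0.0398)²/4 = 0.001244 m²; mean velocity V = ṁ/(ρA) = 0.0004/(0.727 · 0.001244) = 0.4423 m/s.
Reynolds number Re = ρVD/μ = 0.727 · 0.4423 · 0.0398 / 1.02e-05 = 1255.
Re < 2300 → laminar flow, so f = 64/Re = 64/1255 = 0.05101 (the turbulent correlation is not needed).
Darcy-Weisbach: ΔP = f(L/D)(ρV²/2) = 0.05101·(1900/0.0398)·(0.727·0.4423²/2) = 0.05101·4.774e+04·0.0711 = 173.1 Pa.
ΔP = 173.1 Pa = 0.00173 bar.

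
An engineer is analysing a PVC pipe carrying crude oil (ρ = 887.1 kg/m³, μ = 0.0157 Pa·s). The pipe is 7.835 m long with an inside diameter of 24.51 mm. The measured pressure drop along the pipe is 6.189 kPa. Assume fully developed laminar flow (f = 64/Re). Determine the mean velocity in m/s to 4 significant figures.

For laminar flow, f = 64/Re with Re = ρVD/μ, so Darcy-Weisbach reduces to ΔP = 32μLV/D². Solving for V: V = ΔP·D²/(32μL) = 6189·(0.02451)²/(32·0.0157·7.835) = 0.9445 m/s.
Check: Re = ρVD/μ = 887.1·0.9445·0.02451/0.0157 = 1308 < 2300, so the laminar assumption holds.

V ≈ 0.9445 m/s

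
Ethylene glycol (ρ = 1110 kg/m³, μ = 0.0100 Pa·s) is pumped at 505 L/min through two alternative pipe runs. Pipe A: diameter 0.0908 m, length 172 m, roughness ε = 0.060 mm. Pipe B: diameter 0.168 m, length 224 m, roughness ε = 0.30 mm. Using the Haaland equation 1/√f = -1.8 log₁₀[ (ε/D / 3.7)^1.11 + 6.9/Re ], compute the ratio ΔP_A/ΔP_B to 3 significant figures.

Pipe A: V = Q/A = 0.008417/0.006475 = 1.3 m/s; Re = 1.31e+04; ε/D = 0.000661; Haaland → f = 0.02968; ΔP_A = f(L/D)(ρV²/2) = 5.271e+04 Pa.
Pipe B: V = Q/A = 0.008417/0.02217 = 0.3797 m/s; Re = 7081; ε/D = 0.00179; Haaland → f = 0.03602; ΔP_B = f(L/D)(ρV²/2) = 3843 Pa.
ΔP_A/ΔP_B = 5.271e+04/3843 = 13.7.

ΔP_A/ΔP_B ≈ 13.7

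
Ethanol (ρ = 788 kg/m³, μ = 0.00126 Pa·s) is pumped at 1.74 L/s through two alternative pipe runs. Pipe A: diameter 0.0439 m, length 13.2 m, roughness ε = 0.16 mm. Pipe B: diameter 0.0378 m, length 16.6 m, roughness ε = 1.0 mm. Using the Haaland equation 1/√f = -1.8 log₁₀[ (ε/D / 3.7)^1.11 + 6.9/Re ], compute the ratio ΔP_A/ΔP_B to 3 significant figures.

ΔP_A/ΔP_B ≈ 0.209

Pipe A: V = Q/A = 0.00174/0.001514 = 1.15 m/s; Re = 3.156e+04; ε/D = 0.00364; Haaland → f = 0.03075; ΔP_A = f(L/D)(ρV²/2) = 4813 Pa.
Pipe B: V = Q/A = 0.00174/0.001122 = 1.551 m/s; Re = 3.665e+04; ε/D = 0.0265; Haaland → f = 0.0553; ΔP_B = f(L/D)(ρV²/2) = 2.3e+04 Pa.
ΔP_A/ΔP_B = 4813/2.3e+04 = 0.209.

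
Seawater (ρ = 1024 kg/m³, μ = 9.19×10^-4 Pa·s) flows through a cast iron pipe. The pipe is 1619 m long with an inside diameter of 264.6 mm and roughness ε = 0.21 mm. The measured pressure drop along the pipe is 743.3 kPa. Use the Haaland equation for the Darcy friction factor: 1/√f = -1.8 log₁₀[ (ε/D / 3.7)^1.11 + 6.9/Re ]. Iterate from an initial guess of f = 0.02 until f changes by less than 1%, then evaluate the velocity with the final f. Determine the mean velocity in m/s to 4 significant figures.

V ≈ 3.542 m/s

Rearranging Darcy-Weisbach: V = √(2·ΔP·D/(f·L·ρ)). With ε/D = 0.00021/0.2646 = 0.000794, iterate starting from f = 0.02:
  f = 0.02 → V = √(2·7.433e+05·0.2646/(0.02·1619·1024)) = 3.444 m/s; Re = ρVD/μ = 1.015e+06; f → 0.01892
  f = 0.01892 → V = 3.541 m/s; Re = 1.044e+06; f → 0.01891
Converged (Δf/f < 1%). With the final f = 0.01891: V = √(2·7.433e+05·0.2646/(0.01891·1619·1024)) = 3.542 m/s.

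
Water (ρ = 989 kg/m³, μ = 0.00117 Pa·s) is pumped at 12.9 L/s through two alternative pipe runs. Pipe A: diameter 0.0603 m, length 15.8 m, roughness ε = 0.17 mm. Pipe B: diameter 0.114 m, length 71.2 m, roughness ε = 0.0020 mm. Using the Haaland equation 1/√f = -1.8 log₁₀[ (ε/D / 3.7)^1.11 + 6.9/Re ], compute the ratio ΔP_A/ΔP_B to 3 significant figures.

ΔP_A/ΔP_B ≈ 8.20

Pipe A: V = Q/A = 0.0129/0.002856 = 4.517 m/s; Re = 2.302e+05; ε/D = 0.00282; Haaland → f = 0.02631; ΔP_A = f(L/D)(ρV²/2) = 6.956e+04 Pa.
Pipe B: V = Q/A = 0.0129/0.01021 = 1.264 m/s; Re = 1.218e+05; ε/D = 1.75e-05; Haaland → f = 0.01719; ΔP_B = f(L/D)(ρV²/2) = 8480 Pa.
ΔP_A/ΔP_B = 6.956e+04/8480 = 8.20.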